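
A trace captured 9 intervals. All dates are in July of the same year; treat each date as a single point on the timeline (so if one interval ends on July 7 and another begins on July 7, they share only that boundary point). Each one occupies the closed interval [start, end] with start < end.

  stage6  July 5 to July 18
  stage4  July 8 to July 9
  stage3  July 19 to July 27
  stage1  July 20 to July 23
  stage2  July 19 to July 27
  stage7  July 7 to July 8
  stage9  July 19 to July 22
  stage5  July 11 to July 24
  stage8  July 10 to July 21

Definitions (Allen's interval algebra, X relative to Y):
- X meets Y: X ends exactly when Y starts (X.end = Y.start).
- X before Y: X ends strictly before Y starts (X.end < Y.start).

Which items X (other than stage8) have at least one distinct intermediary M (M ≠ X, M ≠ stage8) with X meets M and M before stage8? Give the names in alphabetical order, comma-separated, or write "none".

stage7

Target stage8 = [July 10, July 21].
Intermediaries M with M before stage8: stage4, stage7.
Via stage4 — items with X meets stage4: stage7.
Via stage7 — items with X meets stage7: none.
Union: stage7.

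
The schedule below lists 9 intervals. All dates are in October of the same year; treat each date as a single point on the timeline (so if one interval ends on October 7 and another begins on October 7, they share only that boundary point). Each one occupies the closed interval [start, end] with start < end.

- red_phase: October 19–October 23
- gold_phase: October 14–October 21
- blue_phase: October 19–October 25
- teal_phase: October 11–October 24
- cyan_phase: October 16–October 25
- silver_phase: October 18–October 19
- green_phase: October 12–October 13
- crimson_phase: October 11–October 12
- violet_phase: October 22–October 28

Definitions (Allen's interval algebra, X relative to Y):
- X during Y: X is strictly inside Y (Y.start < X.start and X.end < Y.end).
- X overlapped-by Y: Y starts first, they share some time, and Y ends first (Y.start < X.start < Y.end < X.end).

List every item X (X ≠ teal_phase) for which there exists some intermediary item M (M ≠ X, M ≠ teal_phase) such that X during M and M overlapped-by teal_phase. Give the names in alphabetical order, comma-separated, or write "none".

Target teal_phase = [October 11, October 24].
Intermediaries M with M overlapped-by teal_phase: blue_phase, cyan_phase, violet_phase.
Via blue_phase — items with X during blue_phase: none.
Via cyan_phase — items with X during cyan_phase: red_phase, silver_phase.
Via violet_phase — items with X during violet_phase: none.
Union: red_phase, silver_phase.

red_phase, silver_phase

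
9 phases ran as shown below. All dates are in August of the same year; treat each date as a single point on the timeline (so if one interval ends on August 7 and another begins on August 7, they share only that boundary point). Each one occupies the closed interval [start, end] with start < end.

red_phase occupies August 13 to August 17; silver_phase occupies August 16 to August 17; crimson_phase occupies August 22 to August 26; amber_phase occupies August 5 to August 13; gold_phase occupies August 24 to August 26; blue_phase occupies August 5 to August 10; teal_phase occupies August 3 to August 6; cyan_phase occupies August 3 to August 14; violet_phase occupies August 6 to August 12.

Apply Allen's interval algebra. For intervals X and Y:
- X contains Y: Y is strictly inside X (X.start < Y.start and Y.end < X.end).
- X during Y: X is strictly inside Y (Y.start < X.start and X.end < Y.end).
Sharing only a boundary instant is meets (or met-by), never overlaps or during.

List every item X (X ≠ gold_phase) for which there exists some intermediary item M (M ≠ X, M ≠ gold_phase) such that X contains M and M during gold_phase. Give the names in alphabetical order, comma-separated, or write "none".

none

Target gold_phase = [August 24, August 26].
Intermediaries M with M during gold_phase: none.
Union: none.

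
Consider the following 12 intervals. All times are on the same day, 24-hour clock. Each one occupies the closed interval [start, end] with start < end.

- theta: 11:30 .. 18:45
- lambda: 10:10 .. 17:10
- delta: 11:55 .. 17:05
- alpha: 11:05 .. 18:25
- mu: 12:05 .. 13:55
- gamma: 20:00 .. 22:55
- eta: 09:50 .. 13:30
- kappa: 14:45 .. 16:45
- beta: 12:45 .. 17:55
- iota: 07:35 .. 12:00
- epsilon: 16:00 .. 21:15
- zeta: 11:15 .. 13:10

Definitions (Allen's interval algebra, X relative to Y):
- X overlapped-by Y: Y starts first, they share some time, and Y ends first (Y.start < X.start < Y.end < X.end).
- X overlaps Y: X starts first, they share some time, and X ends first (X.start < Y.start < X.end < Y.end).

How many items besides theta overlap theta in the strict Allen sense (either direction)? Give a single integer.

Target theta = [11:30, 18:45].
alpha [11:05, 18:25] → overlaps → counts.
beta [12:45, 17:55] → during → no.
delta [11:55, 17:05] → during → no.
epsilon [16:00, 21:15] → overlapped-by → counts.
eta [09:50, 13:30] → overlaps → counts.
gamma [20:00, 22:55] → after → no.
iota [07:35, 12:00] → overlaps → counts.
kappa [14:45, 16:45] → during → no.
lambda [10:10, 17:10] → overlaps → counts.
mu [12:05, 13:55] → during → no.
zeta [11:15, 13:10] → overlaps → counts.
Total: 6.

6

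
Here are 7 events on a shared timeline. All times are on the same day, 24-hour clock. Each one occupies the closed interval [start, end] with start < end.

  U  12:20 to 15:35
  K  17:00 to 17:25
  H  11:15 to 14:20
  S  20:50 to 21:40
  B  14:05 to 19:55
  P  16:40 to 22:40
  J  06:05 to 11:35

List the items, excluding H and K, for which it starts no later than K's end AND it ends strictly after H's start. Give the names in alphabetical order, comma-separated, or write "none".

Conditions: its start is no later than K's end (X.start <= 17:25) AND its end is strictly after H's start (X.end > 11:15).
B: start 14:05 <= 17:25? ✓; end 19:55 > 11:15? ✓ → yes.
J: start 06:05 <= 17:25? ✓; end 11:35 > 11:15? ✓ → yes.
P: start 16:40 <= 17:25? ✓; end 22:40 > 11:15? ✓ → yes.
S: start 20:50 <= 17:25? ✗; end 21:40 > 11:15? ✓ → no.
U: start 12:20 <= 17:25? ✓; end 15:35 > 11:15? ✓ → yes.
Result: B, J, P, U.

B, J, P, U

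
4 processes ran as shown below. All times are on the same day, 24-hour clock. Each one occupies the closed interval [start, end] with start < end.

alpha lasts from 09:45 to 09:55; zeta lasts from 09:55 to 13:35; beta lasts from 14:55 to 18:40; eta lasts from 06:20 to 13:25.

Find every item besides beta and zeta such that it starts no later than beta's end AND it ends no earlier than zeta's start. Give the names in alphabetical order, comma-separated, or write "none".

alpha, eta

Conditions: its start is no later than beta's end (X.start <= 18:40) AND its end is no earlier than zeta's start (X.end >= 09:55).
alpha: start 09:45 <= 18:40? ✓; end 09:55 >= 09:55? ✓ → yes.
eta: start 06:20 <= 18:40? ✓; end 13:25 >= 09:55? ✓ → yes.
Result: alpha, eta.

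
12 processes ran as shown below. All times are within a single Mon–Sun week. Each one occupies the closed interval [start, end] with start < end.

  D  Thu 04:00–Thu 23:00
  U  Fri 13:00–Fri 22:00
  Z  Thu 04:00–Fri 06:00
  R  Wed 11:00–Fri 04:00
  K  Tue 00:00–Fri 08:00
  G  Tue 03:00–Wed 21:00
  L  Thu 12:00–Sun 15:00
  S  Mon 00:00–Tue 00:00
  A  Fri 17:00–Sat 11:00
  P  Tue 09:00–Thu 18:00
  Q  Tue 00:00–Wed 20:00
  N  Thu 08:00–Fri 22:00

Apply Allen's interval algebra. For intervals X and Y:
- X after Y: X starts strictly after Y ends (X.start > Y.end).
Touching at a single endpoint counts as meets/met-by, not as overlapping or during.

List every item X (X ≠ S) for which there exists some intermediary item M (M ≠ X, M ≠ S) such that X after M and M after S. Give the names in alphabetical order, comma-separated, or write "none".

Target S = [Mon 00:00, Tue 00:00].
Intermediaries M with M after S: A, D, G, L, N, P, R, U, Z.
Via A — items with X after A: none.
Via D — items with X after D: A, U.
Via G — items with X after G: A, D, L, N, U, Z.
Via L — items with X after L: none.
Via N — items with X after N: none.
Via P — items with X after P: A, U.
Via R — items with X after R: A, U.
Via U — items with X after U: none.
Via Z — items with X after Z: A, U.
Union: A, D, L, N, U, Z.

A, D, L, N, U, Z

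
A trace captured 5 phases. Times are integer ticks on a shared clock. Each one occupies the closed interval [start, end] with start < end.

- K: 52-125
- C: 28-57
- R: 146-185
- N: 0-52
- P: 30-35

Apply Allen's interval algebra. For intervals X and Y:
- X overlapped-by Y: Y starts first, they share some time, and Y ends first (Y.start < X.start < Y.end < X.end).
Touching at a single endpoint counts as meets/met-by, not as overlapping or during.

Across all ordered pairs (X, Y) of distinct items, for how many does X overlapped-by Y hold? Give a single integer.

Checking all 20 ordered pairs for relation 'overlapped-by'; matching pairs in alphabetical order:
(C, N): C overlapped-by N ✓
(K, C): K overlapped-by C ✓
Count: 2.

2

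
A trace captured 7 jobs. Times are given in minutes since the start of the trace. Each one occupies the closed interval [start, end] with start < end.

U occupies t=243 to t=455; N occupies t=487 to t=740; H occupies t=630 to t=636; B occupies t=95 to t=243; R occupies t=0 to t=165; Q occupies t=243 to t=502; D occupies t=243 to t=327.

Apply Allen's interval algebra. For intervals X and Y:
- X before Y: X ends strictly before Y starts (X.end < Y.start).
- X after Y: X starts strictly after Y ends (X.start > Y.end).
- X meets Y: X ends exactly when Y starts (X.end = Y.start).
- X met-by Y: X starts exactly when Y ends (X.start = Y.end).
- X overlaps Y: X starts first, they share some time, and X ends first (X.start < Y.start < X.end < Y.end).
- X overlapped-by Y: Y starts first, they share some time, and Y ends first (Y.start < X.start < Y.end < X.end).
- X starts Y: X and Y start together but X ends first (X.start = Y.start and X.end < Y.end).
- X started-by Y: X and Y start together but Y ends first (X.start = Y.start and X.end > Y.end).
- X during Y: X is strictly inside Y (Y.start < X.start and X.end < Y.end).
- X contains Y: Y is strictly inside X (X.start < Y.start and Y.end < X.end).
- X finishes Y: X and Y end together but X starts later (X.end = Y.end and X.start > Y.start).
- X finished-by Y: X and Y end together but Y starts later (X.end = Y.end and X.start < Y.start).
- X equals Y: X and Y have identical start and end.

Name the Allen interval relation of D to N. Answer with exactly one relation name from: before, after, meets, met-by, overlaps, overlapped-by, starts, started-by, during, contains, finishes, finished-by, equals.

D = [t=243, t=327]; N = [t=487, t=740].
Compare endpoints: D.start < N.start, D.start < N.end, D.end < N.start, D.end < N.end.
That pattern is 'before'.

before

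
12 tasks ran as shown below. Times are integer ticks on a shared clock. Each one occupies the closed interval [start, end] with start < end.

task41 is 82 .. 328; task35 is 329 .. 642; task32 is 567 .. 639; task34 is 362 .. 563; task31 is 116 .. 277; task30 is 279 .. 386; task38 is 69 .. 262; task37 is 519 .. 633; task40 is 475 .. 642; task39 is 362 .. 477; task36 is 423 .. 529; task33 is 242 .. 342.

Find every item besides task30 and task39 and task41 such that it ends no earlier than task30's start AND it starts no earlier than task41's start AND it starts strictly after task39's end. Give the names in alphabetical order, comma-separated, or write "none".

task32, task37

Conditions: its end is no earlier than task30's start (X.end >= 279) AND its start is no earlier than task41's start (X.start >= 82) AND its start is strictly after task39's end (X.start > 477).
task31: end 277 >= 279? ✗; start 116 >= 82? ✓; start 116 > 477? ✗ → no.
task32: end 639 >= 279? ✓; start 567 >= 82? ✓; start 567 > 477? ✓ → yes.
task33: end 342 >= 279? ✓; start 242 >= 82? ✓; start 242 > 477? ✗ → no.
task34: end 563 >= 279? ✓; start 362 >= 82? ✓; start 362 > 477? ✗ → no.
task35: end 642 >= 279? ✓; start 329 >= 82? ✓; start 329 > 477? ✗ → no.
task36: end 529 >= 279? ✓; start 423 >= 82? ✓; start 423 > 477? ✗ → no.
task37: end 633 >= 279? ✓; start 519 >= 82? ✓; start 519 > 477? ✓ → yes.
task38: end 262 >= 279? ✗; start 69 >= 82? ✗; start 69 > 477? ✗ → no.
task40: end 642 >= 279? ✓; start 475 >= 82? ✓; start 475 > 477? ✗ → no.
Result: task32, task37.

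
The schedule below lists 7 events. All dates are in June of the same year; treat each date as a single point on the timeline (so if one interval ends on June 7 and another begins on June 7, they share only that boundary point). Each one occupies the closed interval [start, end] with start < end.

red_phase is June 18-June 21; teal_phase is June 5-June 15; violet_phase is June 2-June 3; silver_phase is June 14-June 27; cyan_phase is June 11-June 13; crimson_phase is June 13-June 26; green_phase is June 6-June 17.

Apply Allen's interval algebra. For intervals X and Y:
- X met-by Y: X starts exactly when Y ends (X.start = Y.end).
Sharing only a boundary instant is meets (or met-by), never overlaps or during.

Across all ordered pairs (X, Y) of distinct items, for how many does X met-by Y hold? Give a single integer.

1

Checking all 42 ordered pairs for relation 'met-by'; matching pairs in alphabetical order:
(crimson_phase, cyan_phase): crimson_phase met-by cyan_phase ✓
Count: 1.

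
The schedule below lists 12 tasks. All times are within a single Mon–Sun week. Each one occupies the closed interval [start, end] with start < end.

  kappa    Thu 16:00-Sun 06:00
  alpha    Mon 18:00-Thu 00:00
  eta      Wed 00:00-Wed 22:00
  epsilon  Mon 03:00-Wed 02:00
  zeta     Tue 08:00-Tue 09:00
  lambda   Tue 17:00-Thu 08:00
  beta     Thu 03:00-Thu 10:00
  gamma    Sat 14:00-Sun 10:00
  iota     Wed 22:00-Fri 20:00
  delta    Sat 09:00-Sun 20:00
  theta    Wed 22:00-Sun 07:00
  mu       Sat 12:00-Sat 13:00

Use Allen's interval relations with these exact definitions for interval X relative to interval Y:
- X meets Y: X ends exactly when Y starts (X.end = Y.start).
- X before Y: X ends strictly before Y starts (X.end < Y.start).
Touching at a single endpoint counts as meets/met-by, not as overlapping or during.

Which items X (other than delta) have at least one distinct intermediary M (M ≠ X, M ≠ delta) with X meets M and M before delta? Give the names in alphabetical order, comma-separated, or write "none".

Target delta = [Sat 09:00, Sun 20:00].
Intermediaries M with M before delta: alpha, beta, epsilon, eta, iota, lambda, zeta.
Via alpha — items with X meets alpha: none.
Via beta — items with X meets beta: none.
Via epsilon — items with X meets epsilon: none.
Via eta — items with X meets eta: none.
Via iota — items with X meets iota: eta.
Via lambda — items with X meets lambda: none.
Via zeta — items with X meets zeta: none.
Union: eta.

eta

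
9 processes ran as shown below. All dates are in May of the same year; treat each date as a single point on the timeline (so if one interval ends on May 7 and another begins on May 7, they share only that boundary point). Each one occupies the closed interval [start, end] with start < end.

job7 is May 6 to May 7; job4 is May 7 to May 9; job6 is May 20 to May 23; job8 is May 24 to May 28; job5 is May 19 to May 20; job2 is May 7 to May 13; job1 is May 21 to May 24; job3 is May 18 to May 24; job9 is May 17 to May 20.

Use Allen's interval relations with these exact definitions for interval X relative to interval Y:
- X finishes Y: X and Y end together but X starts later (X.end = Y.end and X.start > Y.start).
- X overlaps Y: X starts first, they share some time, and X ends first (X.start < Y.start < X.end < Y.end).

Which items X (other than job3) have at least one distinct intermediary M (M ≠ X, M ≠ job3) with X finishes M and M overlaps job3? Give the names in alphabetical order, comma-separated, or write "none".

job5

Target job3 = [May 18, May 24].
Intermediaries M with M overlaps job3: job9.
Via job9 — items with X finishes job9: job5.
Union: job5.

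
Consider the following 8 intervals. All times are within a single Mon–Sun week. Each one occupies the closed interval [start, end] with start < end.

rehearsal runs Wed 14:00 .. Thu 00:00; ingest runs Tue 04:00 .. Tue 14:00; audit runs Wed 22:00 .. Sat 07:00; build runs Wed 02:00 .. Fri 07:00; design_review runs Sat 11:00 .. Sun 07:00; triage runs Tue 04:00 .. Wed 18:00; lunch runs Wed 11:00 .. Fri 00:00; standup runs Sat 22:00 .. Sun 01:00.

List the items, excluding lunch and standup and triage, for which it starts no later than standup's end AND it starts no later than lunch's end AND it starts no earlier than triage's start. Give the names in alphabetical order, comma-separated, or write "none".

audit, build, ingest, rehearsal

Conditions: its start is no later than standup's end (X.start <= Sun 01:00) AND its start is no later than lunch's end (X.start <= Fri 00:00) AND its start is no earlier than triage's start (X.start >= Tue 04:00).
audit: start Wed 22:00 <= Sun 01:00? ✓; start Wed 22:00 <= Fri 00:00? ✓; start Wed 22:00 >= Tue 04:00? ✓ → yes.
build: start Wed 02:00 <= Sun 01:00? ✓; start Wed 02:00 <= Fri 00:00? ✓; start Wed 02:00 >= Tue 04:00? ✓ → yes.
design_review: start Sat 11:00 <= Sun 01:00? ✓; start Sat 11:00 <= Fri 00:00? ✗; start Sat 11:00 >= Tue 04:00? ✓ → no.
ingest: start Tue 04:00 <= Sun 01:00? ✓; start Tue 04:00 <= Fri 00:00? ✓; start Tue 04:00 >= Tue 04:00? ✓ → yes.
rehearsal: start Wed 14:00 <= Sun 01:00? ✓; start Wed 14:00 <= Fri 00:00? ✓; start Wed 14:00 >= Tue 04:00? ✓ → yes.
Result: audit, build, ingest, rehearsal.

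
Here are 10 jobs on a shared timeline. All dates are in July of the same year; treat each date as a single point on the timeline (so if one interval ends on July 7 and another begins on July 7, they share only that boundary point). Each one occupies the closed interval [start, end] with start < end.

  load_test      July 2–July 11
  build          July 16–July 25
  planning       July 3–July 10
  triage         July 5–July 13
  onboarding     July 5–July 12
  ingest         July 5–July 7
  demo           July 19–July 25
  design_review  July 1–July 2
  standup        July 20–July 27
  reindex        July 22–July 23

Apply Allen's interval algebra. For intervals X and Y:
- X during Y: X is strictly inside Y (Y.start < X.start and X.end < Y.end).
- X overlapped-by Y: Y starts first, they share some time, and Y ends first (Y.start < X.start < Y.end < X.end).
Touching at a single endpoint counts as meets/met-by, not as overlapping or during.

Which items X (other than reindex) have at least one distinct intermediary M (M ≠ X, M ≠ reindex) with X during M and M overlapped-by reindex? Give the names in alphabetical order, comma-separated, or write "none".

Target reindex = [July 22, July 23].
Intermediaries M with M overlapped-by reindex: none.
Union: none.

none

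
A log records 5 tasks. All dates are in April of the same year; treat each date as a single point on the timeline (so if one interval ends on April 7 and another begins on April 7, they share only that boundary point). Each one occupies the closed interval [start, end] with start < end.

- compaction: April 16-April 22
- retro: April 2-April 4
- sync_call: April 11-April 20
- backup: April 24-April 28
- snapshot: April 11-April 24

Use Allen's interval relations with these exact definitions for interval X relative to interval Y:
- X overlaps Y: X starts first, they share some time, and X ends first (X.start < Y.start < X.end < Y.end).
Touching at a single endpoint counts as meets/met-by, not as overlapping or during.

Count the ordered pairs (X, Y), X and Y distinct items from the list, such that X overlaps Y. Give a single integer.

Checking all 20 ordered pairs for relation 'overlaps'; matching pairs in alphabetical order:
(sync_call, compaction): sync_call overlaps compaction ✓
Count: 1.

1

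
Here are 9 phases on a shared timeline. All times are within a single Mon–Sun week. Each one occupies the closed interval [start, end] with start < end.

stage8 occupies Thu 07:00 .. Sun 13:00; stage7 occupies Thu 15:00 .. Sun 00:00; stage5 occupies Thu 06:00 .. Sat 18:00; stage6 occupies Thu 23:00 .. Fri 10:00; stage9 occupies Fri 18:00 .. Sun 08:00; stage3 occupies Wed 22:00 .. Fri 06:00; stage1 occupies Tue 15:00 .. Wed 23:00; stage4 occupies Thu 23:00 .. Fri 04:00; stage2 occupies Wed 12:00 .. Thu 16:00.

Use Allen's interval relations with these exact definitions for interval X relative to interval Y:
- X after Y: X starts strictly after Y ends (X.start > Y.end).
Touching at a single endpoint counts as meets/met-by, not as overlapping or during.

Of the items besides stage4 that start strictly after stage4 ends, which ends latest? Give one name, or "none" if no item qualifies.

stage9

Target stage4 = [Thu 23:00, Fri 04:00].
stage1 [Tue 15:00, Wed 23:00] → before → excluded.
stage2 [Wed 12:00, Thu 16:00] → before → excluded.
stage3 [Wed 22:00, Fri 06:00] → contains → excluded.
stage5 [Thu 06:00, Sat 18:00] → contains → excluded.
stage6 [Thu 23:00, Fri 10:00] → started-by → excluded.
stage7 [Thu 15:00, Sun 00:00] → contains → excluded.
stage8 [Thu 07:00, Sun 13:00] → contains → excluded.
stage9 [Fri 18:00, Sun 08:00] → after → candidate.
Among candidates, latest end is Sun 08:00 → stage9.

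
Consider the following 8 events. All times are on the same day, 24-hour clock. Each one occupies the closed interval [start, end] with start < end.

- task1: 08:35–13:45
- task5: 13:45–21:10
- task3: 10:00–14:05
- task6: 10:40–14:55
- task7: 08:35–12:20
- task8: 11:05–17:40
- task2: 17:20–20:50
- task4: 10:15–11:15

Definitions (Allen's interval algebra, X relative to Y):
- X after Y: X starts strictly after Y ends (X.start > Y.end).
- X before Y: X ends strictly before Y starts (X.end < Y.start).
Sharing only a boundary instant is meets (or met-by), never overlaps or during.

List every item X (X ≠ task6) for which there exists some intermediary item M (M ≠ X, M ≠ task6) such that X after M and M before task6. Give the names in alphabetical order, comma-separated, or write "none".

Target task6 = [10:40, 14:55].
Intermediaries M with M before task6: none.
Union: none.

none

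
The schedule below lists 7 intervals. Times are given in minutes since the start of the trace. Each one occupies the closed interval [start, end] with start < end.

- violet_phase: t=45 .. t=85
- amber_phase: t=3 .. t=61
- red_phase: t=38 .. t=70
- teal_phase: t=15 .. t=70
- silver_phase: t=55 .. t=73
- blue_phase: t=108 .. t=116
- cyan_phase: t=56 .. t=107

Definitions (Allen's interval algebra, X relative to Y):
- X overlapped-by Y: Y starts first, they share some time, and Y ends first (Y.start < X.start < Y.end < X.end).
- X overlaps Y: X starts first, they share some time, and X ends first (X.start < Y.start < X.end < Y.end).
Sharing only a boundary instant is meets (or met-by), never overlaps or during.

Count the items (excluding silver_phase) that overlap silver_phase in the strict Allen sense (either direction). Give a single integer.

Target silver_phase = [t=55, t=73].
amber_phase [t=3, t=61] → overlaps → counts.
blue_phase [t=108, t=116] → after → no.
cyan_phase [t=56, t=107] → overlapped-by → counts.
red_phase [t=38, t=70] → overlaps → counts.
teal_phase [t=15, t=70] → overlaps → counts.
violet_phase [t=45, t=85] → contains → no.
Total: 4.

4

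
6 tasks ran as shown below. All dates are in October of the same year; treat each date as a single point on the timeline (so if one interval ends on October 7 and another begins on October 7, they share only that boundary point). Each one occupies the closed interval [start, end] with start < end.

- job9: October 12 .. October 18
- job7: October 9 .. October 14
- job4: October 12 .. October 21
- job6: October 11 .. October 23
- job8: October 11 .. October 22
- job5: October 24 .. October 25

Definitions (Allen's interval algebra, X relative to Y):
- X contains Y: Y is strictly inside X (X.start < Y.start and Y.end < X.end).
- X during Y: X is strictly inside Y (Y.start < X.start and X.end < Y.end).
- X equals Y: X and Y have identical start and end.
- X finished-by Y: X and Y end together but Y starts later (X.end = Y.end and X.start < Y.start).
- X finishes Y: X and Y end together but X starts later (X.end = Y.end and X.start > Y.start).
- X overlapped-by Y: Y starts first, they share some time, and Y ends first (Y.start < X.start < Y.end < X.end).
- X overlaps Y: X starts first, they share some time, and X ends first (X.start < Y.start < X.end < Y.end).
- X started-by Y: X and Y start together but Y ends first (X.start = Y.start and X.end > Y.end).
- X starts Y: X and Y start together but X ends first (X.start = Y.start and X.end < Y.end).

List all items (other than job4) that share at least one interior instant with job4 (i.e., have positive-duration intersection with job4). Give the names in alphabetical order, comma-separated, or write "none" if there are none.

job6, job7, job8, job9

Target job4 = [October 12, October 21].
job5 [October 24, October 25] → after → no.
job6 [October 11, October 23] → contains → yes.
job7 [October 9, October 14] → overlaps → yes.
job8 [October 11, October 22] → contains → yes.
job9 [October 12, October 18] → starts → yes.
Result: job6, job7, job8, job9.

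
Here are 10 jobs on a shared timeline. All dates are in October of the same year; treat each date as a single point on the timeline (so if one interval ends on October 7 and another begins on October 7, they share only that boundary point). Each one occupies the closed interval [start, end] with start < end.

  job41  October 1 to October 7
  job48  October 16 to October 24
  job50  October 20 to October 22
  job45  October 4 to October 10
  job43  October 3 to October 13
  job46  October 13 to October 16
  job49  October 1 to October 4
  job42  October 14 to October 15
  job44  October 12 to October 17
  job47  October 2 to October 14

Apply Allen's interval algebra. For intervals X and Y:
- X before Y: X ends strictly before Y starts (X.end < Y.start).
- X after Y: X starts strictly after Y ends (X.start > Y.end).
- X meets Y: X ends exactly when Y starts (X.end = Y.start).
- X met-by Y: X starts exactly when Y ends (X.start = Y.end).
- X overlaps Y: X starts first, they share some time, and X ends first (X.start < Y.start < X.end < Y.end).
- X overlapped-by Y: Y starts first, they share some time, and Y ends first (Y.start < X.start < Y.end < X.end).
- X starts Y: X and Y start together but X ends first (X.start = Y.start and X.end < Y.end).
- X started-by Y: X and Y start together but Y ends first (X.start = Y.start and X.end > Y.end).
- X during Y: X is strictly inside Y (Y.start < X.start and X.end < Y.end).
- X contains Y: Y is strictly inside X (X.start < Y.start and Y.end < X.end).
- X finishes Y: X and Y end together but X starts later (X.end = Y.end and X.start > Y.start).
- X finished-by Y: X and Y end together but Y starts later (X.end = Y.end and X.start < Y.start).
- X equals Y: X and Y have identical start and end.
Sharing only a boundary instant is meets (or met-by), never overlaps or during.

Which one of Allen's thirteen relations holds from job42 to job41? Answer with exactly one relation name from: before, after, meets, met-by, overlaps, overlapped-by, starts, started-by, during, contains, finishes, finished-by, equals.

job42 = [October 14, October 15]; job41 = [October 1, October 7].
Compare endpoints: job42.start > job41.start, job42.start > job41.end, job42.end > job41.start, job42.end > job41.end.
That pattern is 'after'.

after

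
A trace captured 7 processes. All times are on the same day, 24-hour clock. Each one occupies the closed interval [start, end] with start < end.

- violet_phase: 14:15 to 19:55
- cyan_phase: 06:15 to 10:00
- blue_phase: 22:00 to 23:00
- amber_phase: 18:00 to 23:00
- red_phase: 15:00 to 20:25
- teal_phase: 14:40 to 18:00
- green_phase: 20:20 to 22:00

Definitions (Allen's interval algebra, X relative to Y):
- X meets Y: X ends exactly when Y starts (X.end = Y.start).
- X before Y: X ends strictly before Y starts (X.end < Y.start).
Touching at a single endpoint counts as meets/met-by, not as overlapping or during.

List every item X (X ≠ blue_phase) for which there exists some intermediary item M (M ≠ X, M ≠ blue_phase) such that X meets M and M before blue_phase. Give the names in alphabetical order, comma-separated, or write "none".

none

Target blue_phase = [22:00, 23:00].
Intermediaries M with M before blue_phase: cyan_phase, red_phase, teal_phase, violet_phase.
Via cyan_phase — items with X meets cyan_phase: none.
Via red_phase — items with X meets red_phase: none.
Via teal_phase — items with X meets teal_phase: none.
Via violet_phase — items with X meets violet_phase: none.
Union: none.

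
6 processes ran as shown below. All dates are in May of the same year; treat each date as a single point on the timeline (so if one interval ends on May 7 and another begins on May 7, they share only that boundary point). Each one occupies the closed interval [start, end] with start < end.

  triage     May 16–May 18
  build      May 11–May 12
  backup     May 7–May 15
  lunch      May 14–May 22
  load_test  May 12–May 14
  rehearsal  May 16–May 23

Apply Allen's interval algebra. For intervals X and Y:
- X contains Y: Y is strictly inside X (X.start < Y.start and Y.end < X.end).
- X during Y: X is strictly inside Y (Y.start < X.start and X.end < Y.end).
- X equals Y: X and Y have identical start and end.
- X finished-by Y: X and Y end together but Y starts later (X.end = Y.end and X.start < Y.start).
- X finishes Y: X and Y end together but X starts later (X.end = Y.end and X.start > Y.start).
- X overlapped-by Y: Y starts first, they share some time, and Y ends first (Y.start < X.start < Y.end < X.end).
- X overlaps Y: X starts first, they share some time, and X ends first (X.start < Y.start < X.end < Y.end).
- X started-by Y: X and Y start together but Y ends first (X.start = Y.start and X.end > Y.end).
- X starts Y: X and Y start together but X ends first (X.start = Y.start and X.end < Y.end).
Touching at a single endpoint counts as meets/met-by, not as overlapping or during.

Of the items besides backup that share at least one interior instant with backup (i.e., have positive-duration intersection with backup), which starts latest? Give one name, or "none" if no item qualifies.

lunch

Target backup = [May 7, May 15].
build [May 11, May 12] → during → candidate.
load_test [May 12, May 14] → during → candidate.
lunch [May 14, May 22] → overlapped-by → candidate.
rehearsal [May 16, May 23] → after → excluded.
triage [May 16, May 18] → after → excluded.
Among candidates, latest start is May 14 → lunch.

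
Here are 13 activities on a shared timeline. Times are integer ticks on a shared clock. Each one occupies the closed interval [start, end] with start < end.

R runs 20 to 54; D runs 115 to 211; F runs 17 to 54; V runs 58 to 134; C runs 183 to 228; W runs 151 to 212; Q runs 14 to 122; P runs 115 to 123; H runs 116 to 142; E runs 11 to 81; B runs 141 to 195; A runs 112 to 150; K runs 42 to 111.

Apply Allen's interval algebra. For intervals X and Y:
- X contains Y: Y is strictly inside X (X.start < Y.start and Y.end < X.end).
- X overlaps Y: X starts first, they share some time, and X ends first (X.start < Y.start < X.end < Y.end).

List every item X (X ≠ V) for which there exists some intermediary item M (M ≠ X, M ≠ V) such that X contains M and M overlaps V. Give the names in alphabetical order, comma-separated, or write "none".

Q

Target V = [58, 134].
Intermediaries M with M overlaps V: E, K, Q.
Via E — items with X contains E: none.
Via K — items with X contains K: Q.
Via Q — items with X contains Q: none.
Union: Q.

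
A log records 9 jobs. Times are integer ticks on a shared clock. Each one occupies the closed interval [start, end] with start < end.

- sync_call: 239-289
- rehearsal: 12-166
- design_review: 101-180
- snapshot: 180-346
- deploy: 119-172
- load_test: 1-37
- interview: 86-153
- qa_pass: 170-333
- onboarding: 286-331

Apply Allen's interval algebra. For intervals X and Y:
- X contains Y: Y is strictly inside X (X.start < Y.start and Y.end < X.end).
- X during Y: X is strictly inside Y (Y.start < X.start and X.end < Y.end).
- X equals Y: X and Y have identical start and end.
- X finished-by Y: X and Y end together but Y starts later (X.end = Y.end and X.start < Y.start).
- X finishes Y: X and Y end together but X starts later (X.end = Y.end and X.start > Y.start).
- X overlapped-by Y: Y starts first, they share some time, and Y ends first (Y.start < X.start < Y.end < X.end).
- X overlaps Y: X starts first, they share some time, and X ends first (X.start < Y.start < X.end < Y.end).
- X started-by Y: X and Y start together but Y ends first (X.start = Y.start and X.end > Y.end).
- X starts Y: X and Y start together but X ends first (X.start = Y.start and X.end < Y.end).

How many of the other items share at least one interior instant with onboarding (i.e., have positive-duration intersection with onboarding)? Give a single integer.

3

Target onboarding = [286, 331].
deploy [119, 172] → before → no.
design_review [101, 180] → before → no.
interview [86, 153] → before → no.
load_test [1, 37] → before → no.
qa_pass [170, 333] → contains → counts.
rehearsal [12, 166] → before → no.
snapshot [180, 346] → contains → counts.
sync_call [239, 289] → overlaps → counts.
Total: 3.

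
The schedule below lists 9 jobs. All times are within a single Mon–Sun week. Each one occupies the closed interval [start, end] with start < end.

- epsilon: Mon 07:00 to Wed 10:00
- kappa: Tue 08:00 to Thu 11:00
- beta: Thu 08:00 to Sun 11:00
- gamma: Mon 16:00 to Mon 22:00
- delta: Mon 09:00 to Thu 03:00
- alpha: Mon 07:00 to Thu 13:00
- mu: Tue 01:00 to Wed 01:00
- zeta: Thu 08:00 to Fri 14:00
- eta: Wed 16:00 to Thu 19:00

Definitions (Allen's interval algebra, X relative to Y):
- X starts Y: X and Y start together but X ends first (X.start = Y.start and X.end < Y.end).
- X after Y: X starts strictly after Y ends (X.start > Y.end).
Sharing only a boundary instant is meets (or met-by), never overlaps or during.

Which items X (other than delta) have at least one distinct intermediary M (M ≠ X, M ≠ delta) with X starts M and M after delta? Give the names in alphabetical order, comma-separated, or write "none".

zeta

Target delta = [Mon 09:00, Thu 03:00].
Intermediaries M with M after delta: beta, zeta.
Via beta — items with X starts beta: zeta.
Via zeta — items with X starts zeta: none.
Union: zeta.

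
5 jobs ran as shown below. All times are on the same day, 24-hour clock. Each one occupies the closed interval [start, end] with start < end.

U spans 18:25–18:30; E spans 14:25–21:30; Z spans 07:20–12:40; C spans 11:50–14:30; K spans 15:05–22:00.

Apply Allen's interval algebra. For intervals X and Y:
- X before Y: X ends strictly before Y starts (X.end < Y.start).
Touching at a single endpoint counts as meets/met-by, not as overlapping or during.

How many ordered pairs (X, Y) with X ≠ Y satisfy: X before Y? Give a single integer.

Checking all 20 ordered pairs for relation 'before'; matching pairs in alphabetical order:
(C, K): C before K ✓
(C, U): C before U ✓
(Z, E): Z before E ✓
(Z, K): Z before K ✓
(Z, U): Z before U ✓
Count: 5.

5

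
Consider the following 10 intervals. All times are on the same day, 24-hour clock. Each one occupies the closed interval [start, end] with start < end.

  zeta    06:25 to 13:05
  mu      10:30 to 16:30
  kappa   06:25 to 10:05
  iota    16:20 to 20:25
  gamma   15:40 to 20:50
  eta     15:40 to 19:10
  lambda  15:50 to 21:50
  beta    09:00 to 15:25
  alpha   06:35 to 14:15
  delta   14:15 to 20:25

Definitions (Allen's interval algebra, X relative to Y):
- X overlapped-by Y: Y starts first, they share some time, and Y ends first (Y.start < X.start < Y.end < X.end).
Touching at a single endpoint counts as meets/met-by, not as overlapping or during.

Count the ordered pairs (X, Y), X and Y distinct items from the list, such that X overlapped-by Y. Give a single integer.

19

Checking all 90 ordered pairs for relation 'overlapped-by'; matching pairs in alphabetical order:
(alpha, kappa): alpha overlapped-by kappa ✓
(alpha, zeta): alpha overlapped-by zeta ✓
(beta, alpha): beta overlapped-by alpha ✓
(beta, kappa): beta overlapped-by kappa ✓
(beta, zeta): beta overlapped-by zeta ✓
(delta, beta): delta overlapped-by beta ✓
(delta, mu): delta overlapped-by mu ✓
(eta, mu): eta overlapped-by mu ✓
(gamma, delta): gamma overlapped-by delta ✓
(gamma, mu): gamma overlapped-by mu ✓
(iota, eta): iota overlapped-by eta ✓
(iota, mu): iota overlapped-by mu ✓
(lambda, delta): lambda overlapped-by delta ✓
(lambda, eta): lambda overlapped-by eta ✓
(lambda, gamma): lambda overlapped-by gamma ✓
(lambda, mu): lambda overlapped-by mu ✓
(mu, alpha): mu overlapped-by alpha ✓
(mu, beta): mu overlapped-by beta ✓
(mu, zeta): mu overlapped-by zeta ✓
Count: 19.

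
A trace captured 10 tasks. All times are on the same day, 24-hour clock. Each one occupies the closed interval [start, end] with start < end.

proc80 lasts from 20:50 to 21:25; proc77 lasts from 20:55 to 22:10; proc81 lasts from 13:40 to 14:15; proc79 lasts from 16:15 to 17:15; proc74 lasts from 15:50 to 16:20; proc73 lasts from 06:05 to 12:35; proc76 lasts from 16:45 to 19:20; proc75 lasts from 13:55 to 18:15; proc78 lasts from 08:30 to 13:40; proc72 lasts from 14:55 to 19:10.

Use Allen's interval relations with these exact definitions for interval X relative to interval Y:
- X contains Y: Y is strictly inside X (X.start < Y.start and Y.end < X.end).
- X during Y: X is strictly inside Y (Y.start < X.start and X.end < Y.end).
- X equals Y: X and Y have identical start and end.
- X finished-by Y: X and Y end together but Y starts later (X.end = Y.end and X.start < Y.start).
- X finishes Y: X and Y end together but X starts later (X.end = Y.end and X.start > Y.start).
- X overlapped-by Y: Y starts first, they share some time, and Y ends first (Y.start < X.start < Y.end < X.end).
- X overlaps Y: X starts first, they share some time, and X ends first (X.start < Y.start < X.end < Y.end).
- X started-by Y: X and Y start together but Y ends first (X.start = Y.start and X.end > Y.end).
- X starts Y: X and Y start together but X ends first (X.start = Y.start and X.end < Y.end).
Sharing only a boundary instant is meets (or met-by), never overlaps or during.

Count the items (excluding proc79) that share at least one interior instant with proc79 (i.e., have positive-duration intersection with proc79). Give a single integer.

Target proc79 = [16:15, 17:15].
proc72 [14:55, 19:10] → contains → counts.
proc73 [06:05, 12:35] → before → no.
proc74 [15:50, 16:20] → overlaps → counts.
proc75 [13:55, 18:15] → contains → counts.
proc76 [16:45, 19:20] → overlapped-by → counts.
proc77 [20:55, 22:10] → after → no.
proc78 [08:30, 13:40] → before → no.
proc80 [20:50, 21:25] → after → no.
proc81 [13:40, 14:15] → before → no.
Total: 4.

4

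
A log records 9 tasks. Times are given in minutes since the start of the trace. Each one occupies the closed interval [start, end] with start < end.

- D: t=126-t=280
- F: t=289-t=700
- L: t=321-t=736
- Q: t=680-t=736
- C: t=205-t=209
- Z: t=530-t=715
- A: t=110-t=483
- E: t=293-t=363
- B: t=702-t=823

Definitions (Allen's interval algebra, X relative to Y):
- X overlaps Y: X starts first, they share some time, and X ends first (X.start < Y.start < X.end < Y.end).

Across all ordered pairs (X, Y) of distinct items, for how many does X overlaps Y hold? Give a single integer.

Checking all 72 ordered pairs for relation 'overlaps'; matching pairs in alphabetical order:
(A, F): A overlaps F ✓
(A, L): A overlaps L ✓
(E, L): E overlaps L ✓
(F, L): F overlaps L ✓
(F, Q): F overlaps Q ✓
(F, Z): F overlaps Z ✓
(L, B): L overlaps B ✓
(Q, B): Q overlaps B ✓
(Z, B): Z overlaps B ✓
(Z, Q): Z overlaps Q ✓
Count: 10.

10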